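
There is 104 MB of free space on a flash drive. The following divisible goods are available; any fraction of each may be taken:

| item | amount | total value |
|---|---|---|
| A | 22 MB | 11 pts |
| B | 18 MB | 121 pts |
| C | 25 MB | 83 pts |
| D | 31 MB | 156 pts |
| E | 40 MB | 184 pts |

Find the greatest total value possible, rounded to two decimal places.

510.80

Take in order of value per unit:
- B (121/18 per unit): all 18 → value 121, running total 121.00
- D (156/31 per unit): all 31 → value 156, running total 277.00
- E (184/40 per unit): all 40 → value 184, running total 461.00
- C (83/25 per unit): 15 of 25 → value 15×83/25 = 49.8000, running total 510.80
Total 510.80.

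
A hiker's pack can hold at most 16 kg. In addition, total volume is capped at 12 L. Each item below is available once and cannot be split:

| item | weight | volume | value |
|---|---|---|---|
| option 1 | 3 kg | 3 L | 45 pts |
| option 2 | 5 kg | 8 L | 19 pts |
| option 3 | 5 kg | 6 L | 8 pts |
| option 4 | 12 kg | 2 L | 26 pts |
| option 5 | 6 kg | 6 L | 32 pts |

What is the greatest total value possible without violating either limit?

Feasible sets respecting both limits:
- option 1+option 5: weight 9, volume 9, value 77
- option 1+option 4: weight 15, volume 5, value 71
- option 1+option 2: weight 8, volume 11, value 64
Best: 77 pts.

77 pts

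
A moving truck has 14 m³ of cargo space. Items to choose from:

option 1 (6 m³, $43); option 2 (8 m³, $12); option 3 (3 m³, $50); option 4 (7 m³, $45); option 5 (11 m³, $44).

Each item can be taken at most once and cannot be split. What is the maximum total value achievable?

$95

This is a 0/1 knapsack; check combinations near the capacity.
- option 3+option 4: volume 3+7=10, value 50+45=95
- option 3+option 5: volume 3+11=14, value 50+44=94
- option 1+option 3: volume 6+3=9, value 43+50=93
Best: $95.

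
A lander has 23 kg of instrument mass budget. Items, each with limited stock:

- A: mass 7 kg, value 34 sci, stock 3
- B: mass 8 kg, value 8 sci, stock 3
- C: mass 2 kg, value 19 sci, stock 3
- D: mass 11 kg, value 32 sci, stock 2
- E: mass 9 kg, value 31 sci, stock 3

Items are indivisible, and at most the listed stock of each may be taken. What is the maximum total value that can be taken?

Top feasible selections:
- 2×A + 3×C: mass 20, value 125
- 1×A + 3×C + 1×E: mass 22, value 122
Best: 125 sci.

125 sci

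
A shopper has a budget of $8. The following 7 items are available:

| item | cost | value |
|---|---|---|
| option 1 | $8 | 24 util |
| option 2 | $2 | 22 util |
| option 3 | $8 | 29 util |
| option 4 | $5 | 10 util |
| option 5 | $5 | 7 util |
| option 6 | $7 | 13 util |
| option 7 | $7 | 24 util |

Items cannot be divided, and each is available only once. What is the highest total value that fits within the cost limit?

32 util

Check high-value combinations within $8:
- option 2+option 4: cost 2+5=7, value 22+10=32
- option 2+option 5: cost 2+5=7, value 22+7=29
- option 3: cost 8, value 29
- option 7: cost 7, value 24
- option 1: cost 8, value 24
Best: 32 util.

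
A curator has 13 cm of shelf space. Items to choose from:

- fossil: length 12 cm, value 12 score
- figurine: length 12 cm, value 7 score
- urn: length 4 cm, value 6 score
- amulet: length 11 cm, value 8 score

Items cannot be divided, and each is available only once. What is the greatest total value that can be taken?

12 score

Check high-value combinations within 13 cm:
- fossil: length 12, value 12
- amulet: length 11, value 8
- figurine: length 12, value 7
- urn: length 4, value 6
Best: 12 score.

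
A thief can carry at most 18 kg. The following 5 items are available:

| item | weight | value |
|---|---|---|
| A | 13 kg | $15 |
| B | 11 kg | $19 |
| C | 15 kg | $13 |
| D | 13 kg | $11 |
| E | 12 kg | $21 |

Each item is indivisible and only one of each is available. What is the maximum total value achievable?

Check high-value combinations within 18 kg:
- E: weight 12, value 21
- B: weight 11, value 19
- A: weight 13, value 15
- C: weight 15, value 13
Best: $21.

$21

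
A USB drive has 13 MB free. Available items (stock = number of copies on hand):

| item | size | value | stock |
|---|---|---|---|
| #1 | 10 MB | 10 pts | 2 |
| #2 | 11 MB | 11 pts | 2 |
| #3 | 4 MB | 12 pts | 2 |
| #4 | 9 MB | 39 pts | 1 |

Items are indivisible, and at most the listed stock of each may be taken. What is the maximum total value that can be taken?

Top feasible selections:
- 1×#3 + 1×#4: size 13, value 51
- 1×#4: size 9, value 39
- 2×#3: size 8, value 24
- 1×#3: size 4, value 12
Best: 51 pts.

51 pts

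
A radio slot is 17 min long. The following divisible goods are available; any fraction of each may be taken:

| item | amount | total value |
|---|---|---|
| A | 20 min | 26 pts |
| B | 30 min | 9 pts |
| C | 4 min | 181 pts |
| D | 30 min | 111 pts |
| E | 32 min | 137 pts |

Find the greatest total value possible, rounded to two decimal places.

236.66

Take in order of value per unit:
- C (181/4 per unit): all 4 → value 181, running total 181.00
- E (137/32 per unit): 13 of 32 → value 13×137/32 = 55.6563, running total 236.66
Total 236.66.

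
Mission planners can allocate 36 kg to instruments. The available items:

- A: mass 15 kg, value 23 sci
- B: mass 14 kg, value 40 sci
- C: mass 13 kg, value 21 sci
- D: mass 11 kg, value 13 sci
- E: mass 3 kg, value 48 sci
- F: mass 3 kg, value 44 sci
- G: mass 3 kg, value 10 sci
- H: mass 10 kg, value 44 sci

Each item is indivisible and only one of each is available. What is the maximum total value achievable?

186 sci

Check high-value combinations within 36 kg:
- B+E+F+G+H: mass 14+3+3+3+10=33, value 40+48+44+10+44=186
- B+E+F+H: mass 14+3+3+10=30, value 40+48+44+44=176
- A+E+F+G+H: mass 15+3+3+3+10=34, value 23+48+44+10+44=169
- C+E+F+G+H: mass 13+3+3+3+10=32, value 21+48+44+10+44=167
- B+C+E+F+G: mass 14+13+3+3+3=36, value 40+21+48+44+10=163
Best: 186 sci.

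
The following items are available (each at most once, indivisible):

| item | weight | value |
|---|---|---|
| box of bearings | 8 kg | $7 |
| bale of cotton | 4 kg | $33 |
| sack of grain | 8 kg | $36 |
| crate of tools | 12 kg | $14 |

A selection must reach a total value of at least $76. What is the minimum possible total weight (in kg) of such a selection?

20

Subsets with value ≥ 76, sorted by total weight:
- box of bearings+bale of cotton+sack of grain: weight 20, value 76
- bale of cotton+sack of grain+crate of tools: weight 24, value 83
- box of bearings+bale of cotton+sack of grain+crate of tools: weight 32, value 90
Minimum weight: 20 kg.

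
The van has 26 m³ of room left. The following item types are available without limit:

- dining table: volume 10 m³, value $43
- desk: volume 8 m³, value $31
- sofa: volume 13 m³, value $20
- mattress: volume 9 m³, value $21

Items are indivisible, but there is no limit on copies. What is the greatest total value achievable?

Best value-per-unit is dining table at 43/10; filling with it alone gives 2×43 = 86.
Optimal mix: 1×dining table + 2×desk → volume 26, value 105.

$105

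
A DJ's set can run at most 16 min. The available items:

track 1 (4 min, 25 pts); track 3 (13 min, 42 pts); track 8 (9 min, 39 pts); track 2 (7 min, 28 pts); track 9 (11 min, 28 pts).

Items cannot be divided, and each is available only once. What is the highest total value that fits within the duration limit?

Check high-value combinations within 16 min:
- track 8+track 2: duration 9+7=16, value 39+28=67
- track 1+track 8: duration 4+9=13, value 25+39=64
- track 1+track 2: duration 4+7=11, value 25+28=53
- track 1+track 9: duration 4+11=15, value 25+28=53
- track 3: duration 13, value 42
Best: 67 pts.

67 pts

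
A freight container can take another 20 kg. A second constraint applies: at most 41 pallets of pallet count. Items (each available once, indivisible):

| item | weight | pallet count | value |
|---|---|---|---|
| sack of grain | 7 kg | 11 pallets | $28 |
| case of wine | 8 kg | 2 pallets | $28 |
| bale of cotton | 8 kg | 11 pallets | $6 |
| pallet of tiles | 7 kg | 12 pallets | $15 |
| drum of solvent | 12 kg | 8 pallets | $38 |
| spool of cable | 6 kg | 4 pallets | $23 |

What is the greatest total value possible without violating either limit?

$66

Feasible sets respecting both limits:
- sack of grain+drum of solvent: weight 19, pallet count 19, value 66
- case of wine+drum of solvent: weight 20, pallet count 10, value 66
- sack of grain+pallet of tiles+spool of cable: weight 20, pallet count 27, value 66
- drum of solvent+spool of cable: weight 18, pallet count 12, value 61
Best: $66.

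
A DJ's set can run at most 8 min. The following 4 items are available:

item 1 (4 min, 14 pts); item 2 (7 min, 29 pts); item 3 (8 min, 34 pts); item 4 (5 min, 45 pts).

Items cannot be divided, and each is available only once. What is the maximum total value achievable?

45 pts

Check high-value combinations within 8 min:
- item 4: duration 5, value 45
- item 3: duration 8, value 34
- item 2: duration 7, value 29
- item 1: duration 4, value 14
Best: 45 pts.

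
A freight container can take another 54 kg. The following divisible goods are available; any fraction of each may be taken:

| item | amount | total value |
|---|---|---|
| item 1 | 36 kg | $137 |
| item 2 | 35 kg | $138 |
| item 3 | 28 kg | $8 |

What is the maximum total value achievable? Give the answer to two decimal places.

Take in order of value per unit:
- item 2 (138/35 per unit): all 35 → value 138, running total 138.00
- item 1 (137/36 per unit): 19 of 36 → value 19×137/36 = 72.3056, running total 210.31
Total 210.31.

210.31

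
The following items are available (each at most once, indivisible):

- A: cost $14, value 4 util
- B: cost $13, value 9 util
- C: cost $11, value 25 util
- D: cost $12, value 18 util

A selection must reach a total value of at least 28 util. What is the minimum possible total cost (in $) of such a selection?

23

Subsets with value ≥ 28, sorted by total cost:
- C+D: cost 23, value 43
- B+C: cost 24, value 34
Minimum cost: 23 $.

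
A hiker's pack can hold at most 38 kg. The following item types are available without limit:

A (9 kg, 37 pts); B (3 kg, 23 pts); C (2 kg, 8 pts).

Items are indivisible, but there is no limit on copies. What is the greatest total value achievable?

Best value-per-unit is B at 23/3; filling with it alone gives 12×23 = 276.
Optimal mix: 12×B + 1×C → weight 38, value 284.

284 pts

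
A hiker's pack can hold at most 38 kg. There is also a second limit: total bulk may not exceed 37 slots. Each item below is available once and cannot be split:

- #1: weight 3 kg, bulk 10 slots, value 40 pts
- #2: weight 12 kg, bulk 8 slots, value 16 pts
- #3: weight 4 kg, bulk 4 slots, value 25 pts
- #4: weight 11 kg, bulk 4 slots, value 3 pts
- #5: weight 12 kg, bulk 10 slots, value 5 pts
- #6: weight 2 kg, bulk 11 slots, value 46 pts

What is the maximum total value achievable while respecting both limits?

Feasible sets respecting both limits:
- #1+#2+#3+#4+#6: weight 32, bulk 37, value 130
- #1+#2+#3+#6: weight 21, bulk 33, value 127
- #1+#3+#5+#6: weight 21, bulk 35, value 116
- #1+#3+#4+#6: weight 20, bulk 29, value 114
Best: 130 pts.

130 pts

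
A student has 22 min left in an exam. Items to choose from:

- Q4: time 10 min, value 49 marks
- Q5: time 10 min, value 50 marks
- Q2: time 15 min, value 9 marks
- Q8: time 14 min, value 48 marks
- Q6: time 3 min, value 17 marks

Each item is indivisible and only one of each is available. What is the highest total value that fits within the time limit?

99 marks

Check high-value combinations within 22 min:
- Q4+Q5: time 10+10=20, value 49+50=99
- Q5+Q6: time 10+3=13, value 50+17=67
- Q4+Q6: time 10+3=13, value 49+17=66
Best: 99 marks.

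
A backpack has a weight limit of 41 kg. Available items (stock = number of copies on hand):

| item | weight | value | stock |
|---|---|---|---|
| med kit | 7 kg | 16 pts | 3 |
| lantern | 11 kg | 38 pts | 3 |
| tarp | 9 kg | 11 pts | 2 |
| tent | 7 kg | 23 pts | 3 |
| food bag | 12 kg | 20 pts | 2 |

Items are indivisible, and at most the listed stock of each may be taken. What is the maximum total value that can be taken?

137 pts

Top feasible selections:
- 3×lantern + 1×tent: weight 40, value 137
- 1×med kit + 3×lantern: weight 40, value 130
Best: 137 pts.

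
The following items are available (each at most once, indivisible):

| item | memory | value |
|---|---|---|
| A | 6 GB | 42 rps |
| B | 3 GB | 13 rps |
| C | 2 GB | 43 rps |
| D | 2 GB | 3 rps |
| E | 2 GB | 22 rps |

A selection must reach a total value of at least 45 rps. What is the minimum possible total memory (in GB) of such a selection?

Subsets with value ≥ 45, sorted by total memory:
- C+E: memory 4, value 65
- C+D: memory 4, value 46
Minimum memory: 4 GB.

4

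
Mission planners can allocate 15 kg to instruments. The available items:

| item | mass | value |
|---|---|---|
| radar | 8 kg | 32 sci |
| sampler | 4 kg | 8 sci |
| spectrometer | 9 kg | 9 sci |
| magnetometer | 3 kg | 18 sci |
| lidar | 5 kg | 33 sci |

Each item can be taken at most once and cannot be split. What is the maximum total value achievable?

Check high-value combinations within 15 kg:
- radar+lidar: mass 8+5=13, value 32+33=65
- sampler+magnetometer+lidar: mass 4+3+5=12, value 8+18+33=59
- radar+sampler+magnetometer: mass 8+4+3=15, value 32+8+18=58
Best: 65 sci.

65 sci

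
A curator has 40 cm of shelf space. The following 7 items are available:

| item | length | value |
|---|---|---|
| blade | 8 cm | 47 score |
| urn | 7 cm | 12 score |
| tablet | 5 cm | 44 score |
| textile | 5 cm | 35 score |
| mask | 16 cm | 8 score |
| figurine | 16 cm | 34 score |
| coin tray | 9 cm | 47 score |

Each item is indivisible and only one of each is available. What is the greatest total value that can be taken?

This is a 0/1 knapsack; check combinations near the capacity.
- blade+urn+tablet+textile+coin tray: length 8+7+5+5+9=34, value 47+12+44+35+47=185
- blade+tablet+textile+coin tray: length 8+5+5+9=27, value 47+44+35+47=173
- blade+tablet+figurine+coin tray: length 8+5+16+9=38, value 47+44+34+47=172
- blade+textile+figurine+coin tray: length 8+5+16+9=38, value 47+35+34+47=163
- blade+tablet+textile+figurine: length 8+5+5+16=34, value 47+44+35+34=160
Best: 185 score.

185 score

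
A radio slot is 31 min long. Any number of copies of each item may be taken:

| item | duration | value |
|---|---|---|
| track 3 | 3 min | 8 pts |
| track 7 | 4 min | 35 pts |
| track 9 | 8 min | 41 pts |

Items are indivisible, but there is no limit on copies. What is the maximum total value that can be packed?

Best value-per-unit is track 7 at 35/4; filling with it alone gives 7×35 = 245.
Optimal mix: 1×track 3 + 7×track 7 → duration 31, value 253.

253 pts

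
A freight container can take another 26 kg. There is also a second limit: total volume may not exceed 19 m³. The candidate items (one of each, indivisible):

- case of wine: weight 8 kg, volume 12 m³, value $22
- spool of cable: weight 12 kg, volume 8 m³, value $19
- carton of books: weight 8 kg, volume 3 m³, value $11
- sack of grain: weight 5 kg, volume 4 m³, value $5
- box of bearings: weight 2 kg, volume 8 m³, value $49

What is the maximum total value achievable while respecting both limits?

Feasible sets respecting both limits:
- spool of cable+carton of books+box of bearings: weight 22, volume 19, value 79
- spool of cable+box of bearings: weight 14, volume 16, value 68
- carton of books+sack of grain+box of bearings: weight 15, volume 15, value 65
Best: $79.

$79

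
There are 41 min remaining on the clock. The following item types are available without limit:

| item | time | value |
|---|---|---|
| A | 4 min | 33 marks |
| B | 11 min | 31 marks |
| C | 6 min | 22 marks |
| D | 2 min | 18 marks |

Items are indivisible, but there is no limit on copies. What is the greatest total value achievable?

Best value-per-unit is D at 18/2, and filling with it alone uses time 20×2=40. No mix of the others beats 20×18 = 360.

360 marks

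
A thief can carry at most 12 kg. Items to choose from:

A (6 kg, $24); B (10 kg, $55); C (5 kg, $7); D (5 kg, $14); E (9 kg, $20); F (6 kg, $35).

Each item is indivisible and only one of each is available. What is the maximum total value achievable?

$59

Check high-value combinations within 12 kg:
- A+F: weight 6+6=12, value 24+35=59
- B: weight 10, value 55
- D+F: weight 5+6=11, value 14+35=49
- C+F: weight 5+6=11, value 7+35=42
- A+D: weight 6+5=11, value 24+14=38
Best: $59.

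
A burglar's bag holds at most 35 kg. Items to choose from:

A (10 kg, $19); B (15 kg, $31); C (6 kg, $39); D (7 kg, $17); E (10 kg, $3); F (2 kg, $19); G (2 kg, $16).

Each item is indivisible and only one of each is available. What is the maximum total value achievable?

This is a 0/1 knapsack; check combinations near the capacity.
- A+B+C+F+G: weight 10+15+6+2+2=35, value 19+31+39+19+16=124
- B+C+D+F+G: weight 15+6+7+2+2=32, value 31+39+17+19+16=122
- A+C+D+F+G: weight 10+6+7+2+2=27, value 19+39+17+19+16=110
- A+B+C+F: weight 10+15+6+2=33, value 19+31+39+19=108
Best: $124.

$124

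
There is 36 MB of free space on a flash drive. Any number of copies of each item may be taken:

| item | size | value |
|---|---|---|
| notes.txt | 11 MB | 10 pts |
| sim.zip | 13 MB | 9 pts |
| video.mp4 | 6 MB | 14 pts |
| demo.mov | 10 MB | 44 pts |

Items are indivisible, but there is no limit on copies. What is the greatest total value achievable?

Best value-per-unit is demo.mov at 44/10; filling with it alone gives 3×44 = 132.
Optimal mix: 1×video.mp4 + 3×demo.mov → size 36, value 146.

146 pts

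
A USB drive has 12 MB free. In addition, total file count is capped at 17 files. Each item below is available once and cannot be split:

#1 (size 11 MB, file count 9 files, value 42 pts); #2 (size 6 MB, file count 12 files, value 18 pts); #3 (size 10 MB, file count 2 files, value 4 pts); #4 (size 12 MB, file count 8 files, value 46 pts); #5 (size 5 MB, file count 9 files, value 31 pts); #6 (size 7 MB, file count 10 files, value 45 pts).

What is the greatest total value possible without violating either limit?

46 pts

Feasible sets respecting both limits:
- #4: size 12, file count 8, value 46
- #6: size 7, file count 10, value 45
- #1: size 11, file count 9, value 42
Best: 46 pts.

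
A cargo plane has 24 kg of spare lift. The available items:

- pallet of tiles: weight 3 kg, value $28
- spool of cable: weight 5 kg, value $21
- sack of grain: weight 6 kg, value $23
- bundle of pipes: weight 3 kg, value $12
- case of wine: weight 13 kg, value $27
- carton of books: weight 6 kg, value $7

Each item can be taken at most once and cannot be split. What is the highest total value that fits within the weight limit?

Check high-value combinations within 24 kg:
- pallet of tiles+spool of cable+sack of grain+bundle of pipes+carton of books: weight 3+5+6+3+6=23, value 28+21+23+12+7=91
- pallet of tiles+spool of cable+bundle of pipes+case of wine: weight 3+5+3+13=24, value 28+21+12+27=88
- pallet of tiles+spool of cable+sack of grain+bundle of pipes: weight 3+5+6+3=17, value 28+21+23+12=84
- pallet of tiles+spool of cable+sack of grain+carton of books: weight 3+5+6+6=20, value 28+21+23+7=79
- pallet of tiles+sack of grain+case of wine: weight 3+6+13=22, value 28+23+27=78
Best: $91.

$91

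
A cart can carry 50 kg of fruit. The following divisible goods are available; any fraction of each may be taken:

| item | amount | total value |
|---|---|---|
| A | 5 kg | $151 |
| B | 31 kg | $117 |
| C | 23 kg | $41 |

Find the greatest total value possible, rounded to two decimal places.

Take in order of value per unit:
- A (151/5 per unit): all 5 → value 151, running total 151.00
- B (117/31 per unit): all 31 → value 117, running total 268.00
- C (41/23 per unit): 14 of 23 → value 14×41/23 = 24.9565, running total 292.96
Total 292.96.

292.96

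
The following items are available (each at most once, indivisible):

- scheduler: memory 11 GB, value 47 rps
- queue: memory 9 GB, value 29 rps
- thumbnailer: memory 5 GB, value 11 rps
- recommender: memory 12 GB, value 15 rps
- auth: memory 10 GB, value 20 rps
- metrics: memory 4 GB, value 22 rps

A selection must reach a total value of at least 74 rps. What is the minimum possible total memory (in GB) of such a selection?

Subsets with value ≥ 74, sorted by total memory:
- scheduler+thumbnailer+metrics: memory 20, value 80
- scheduler+queue: memory 20, value 76
Minimum memory: 20 GB.

20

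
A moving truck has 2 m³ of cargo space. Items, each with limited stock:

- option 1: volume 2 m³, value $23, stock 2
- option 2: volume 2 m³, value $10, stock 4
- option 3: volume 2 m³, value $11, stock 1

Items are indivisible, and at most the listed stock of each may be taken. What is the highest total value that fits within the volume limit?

$23

Best selections within volume 2 and stock limits:
- 1×option 1: volume 2, value 23
- 1×option 3: volume 2, value 11
Best: $23.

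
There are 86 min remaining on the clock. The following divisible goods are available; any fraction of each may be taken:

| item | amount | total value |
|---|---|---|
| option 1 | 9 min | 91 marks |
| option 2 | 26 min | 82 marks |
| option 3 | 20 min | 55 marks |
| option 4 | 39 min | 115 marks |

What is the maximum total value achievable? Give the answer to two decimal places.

Take in order of value per unit:
- option 1 (91/9 per unit): all 9 → value 91, running total 91.00
- option 2 (82/26 per unit): all 26 → value 82, running total 173.00
- option 4 (115/39 per unit): all 39 → value 115, running total 288.00
- option 3 (55/20 per unit): 12 of 20 → value 12×55/20 = 33.0000, running total 321.00
Total 321.00.

321.00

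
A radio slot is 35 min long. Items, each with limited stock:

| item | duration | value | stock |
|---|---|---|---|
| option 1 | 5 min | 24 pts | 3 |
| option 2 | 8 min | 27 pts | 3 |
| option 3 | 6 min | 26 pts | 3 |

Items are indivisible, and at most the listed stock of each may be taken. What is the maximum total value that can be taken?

151 pts

Best selections within duration 35 and stock limits:
- 3×option 1 + 1×option 2 + 2×option 3: duration 35, value 151
- 3×option 1 + 3×option 3: duration 33, value 150
Best: 151 pts.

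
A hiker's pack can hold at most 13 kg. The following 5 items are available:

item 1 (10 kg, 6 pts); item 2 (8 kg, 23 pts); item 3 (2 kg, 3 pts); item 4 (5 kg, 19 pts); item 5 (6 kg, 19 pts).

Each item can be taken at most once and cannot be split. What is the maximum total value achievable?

Check high-value combinations within 13 kg:
- item 2+item 4: weight 8+5=13, value 23+19=42
- item 3+item 4+item 5: weight 2+5+6=13, value 3+19+19=41
- item 4+item 5: weight 5+6=11, value 19+19=38
Best: 42 pts.

42 pts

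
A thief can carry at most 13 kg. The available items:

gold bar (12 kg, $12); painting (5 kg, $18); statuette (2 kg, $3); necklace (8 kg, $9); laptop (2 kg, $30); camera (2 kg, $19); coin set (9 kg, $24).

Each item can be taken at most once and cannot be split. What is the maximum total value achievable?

$73

Check high-value combinations within 13 kg:
- laptop+camera+coin set: weight 2+2+9=13, value 30+19+24=73
- painting+statuette+laptop+camera: weight 5+2+2+2=11, value 18+3+30+19=70
- painting+laptop+camera: weight 5+2+2=9, value 18+30+19=67
- necklace+laptop+camera: weight 8+2+2=12, value 9+30+19=58
- statuette+laptop+coin set: weight 2+2+9=13, value 3+30+24=57
Best: $73.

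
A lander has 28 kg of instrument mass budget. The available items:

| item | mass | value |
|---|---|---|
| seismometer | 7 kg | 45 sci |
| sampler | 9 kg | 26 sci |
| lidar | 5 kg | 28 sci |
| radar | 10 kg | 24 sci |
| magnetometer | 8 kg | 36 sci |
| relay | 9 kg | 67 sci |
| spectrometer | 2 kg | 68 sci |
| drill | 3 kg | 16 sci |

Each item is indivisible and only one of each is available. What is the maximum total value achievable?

224 sci

This is a 0/1 knapsack; check combinations near the capacity.
- seismometer+lidar+relay+spectrometer+drill: mass 7+5+9+2+3=26, value 45+28+67+68+16=224
- seismometer+magnetometer+relay+spectrometer: mass 7+8+9+2=26, value 45+36+67+68=216
- lidar+magnetometer+relay+spectrometer+drill: mass 5+8+9+2+3=27, value 28+36+67+68+16=215
Best: 224 sci.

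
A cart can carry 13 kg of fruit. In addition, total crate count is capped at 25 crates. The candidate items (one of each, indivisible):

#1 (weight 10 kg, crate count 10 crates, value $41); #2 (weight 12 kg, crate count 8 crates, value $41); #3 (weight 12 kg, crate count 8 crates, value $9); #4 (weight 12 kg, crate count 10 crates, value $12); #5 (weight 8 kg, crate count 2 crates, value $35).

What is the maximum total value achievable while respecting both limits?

Feasible sets respecting both limits:
- #1: weight 10, crate count 10, value 41
- #2: weight 12, crate count 8, value 41
- #5: weight 8, crate count 2, value 35
Best: $41.

$41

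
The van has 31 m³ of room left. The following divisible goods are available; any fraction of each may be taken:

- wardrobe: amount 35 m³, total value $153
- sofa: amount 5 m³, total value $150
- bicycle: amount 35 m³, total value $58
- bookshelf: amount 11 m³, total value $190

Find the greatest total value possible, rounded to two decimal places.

405.57

Take in order of value per unit:
- sofa (150/5 per unit): all 5 → value 150, running total 150.00
- bookshelf (190/11 per unit): all 11 → value 190, running total 340.00
- wardrobe (153/35 per unit): 15 of 35 → value 15×153/35 = 65.5714, running total 405.57
Total 405.57.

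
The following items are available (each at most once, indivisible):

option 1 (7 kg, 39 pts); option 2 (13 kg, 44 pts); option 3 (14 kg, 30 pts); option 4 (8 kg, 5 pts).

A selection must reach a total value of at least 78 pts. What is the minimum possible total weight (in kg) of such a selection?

Subsets with value ≥ 78, sorted by total weight:
- option 1+option 2: weight 20, value 83
- option 1+option 2+option 4: weight 28, value 88
- option 1+option 2+option 3: weight 34, value 113
Minimum weight: 20 kg.

20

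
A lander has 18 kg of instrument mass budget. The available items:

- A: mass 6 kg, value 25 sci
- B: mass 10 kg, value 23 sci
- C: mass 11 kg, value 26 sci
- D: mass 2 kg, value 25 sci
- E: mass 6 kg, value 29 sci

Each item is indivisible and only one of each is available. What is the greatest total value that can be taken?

79 sci

Check high-value combinations within 18 kg:
- A+D+E: mass 6+2+6=14, value 25+25+29=79
- B+D+E: mass 10+2+6=18, value 23+25+29=77
- A+B+D: mass 6+10+2=18, value 25+23+25=73
- C+E: mass 11+6=17, value 26+29=55
- D+E: mass 2+6=8, value 25+29=54
Best: 79 sci.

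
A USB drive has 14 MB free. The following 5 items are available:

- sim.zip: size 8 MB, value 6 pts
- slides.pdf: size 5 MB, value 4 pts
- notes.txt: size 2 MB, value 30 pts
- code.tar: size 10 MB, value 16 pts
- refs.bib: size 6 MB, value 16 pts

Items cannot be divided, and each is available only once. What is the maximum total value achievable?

Check high-value combinations within 14 MB:
- slides.pdf+notes.txt+refs.bib: size 5+2+6=13, value 4+30+16=50
- notes.txt+refs.bib: size 2+6=8, value 30+16=46
- notes.txt+code.tar: size 2+10=12, value 30+16=46
Best: 50 pts.

50 pts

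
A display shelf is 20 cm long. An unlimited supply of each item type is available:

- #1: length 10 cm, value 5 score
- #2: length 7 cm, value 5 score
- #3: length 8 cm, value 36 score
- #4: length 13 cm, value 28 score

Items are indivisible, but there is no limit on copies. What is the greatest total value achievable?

72 score

Best value-per-unit is #3 at 36/8, and filling with it alone uses length 2×8=16. No mix of the others beats 2×36 = 72.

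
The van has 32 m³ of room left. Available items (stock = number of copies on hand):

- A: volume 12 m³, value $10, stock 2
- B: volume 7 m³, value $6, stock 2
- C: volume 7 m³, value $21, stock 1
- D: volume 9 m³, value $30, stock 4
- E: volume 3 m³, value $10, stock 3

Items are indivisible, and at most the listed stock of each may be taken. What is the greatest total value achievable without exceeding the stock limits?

Best selections within volume 32 and stock limits:
- 1×C + 2×D + 2×E: volume 31, value 101
- 3×D + 1×E: volume 30, value 100
- 1×C + 2×D + 1×E: volume 28, value 91
- 2×D + 3×E: volume 27, value 90
Best: $101.

$101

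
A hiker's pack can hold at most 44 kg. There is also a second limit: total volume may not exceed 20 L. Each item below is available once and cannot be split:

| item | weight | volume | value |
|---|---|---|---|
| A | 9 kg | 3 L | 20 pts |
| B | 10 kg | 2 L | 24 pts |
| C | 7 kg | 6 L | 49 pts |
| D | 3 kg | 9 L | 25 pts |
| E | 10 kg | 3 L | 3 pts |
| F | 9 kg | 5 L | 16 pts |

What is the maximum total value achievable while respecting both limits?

118 pts

Feasible sets respecting both limits:
- A+B+C+D: weight 29, volume 20, value 118
- A+B+C+F: weight 35, volume 16, value 109
- B+C+D+E: weight 30, volume 20, value 101
- B+C+D: weight 20, volume 17, value 98
Best: 118 pts.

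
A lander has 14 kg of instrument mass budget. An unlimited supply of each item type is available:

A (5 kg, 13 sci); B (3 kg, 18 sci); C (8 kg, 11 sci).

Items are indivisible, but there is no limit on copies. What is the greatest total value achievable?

Best value-per-unit is B at 18/3, and filling with it alone uses mass 4×3=12. No mix of the others beats 4×18 = 72.

72 sci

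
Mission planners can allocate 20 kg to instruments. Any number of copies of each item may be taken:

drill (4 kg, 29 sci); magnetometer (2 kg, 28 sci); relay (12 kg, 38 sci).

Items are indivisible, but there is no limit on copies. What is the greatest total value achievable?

280 sci

Best value-per-unit is magnetometer at 28/2, and filling with it alone uses mass 10×2=20. No mix of the others beats 10×28 = 280.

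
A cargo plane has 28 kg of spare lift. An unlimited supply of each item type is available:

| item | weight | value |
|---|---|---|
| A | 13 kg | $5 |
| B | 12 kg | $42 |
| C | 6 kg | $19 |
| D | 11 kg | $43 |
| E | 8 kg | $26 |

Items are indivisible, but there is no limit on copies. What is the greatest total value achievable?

Best value-per-unit is D at 43/11; filling with it alone gives 2×43 = 86.
Optimal mix: 1×C + 2×D → weight 28, value 105.

$105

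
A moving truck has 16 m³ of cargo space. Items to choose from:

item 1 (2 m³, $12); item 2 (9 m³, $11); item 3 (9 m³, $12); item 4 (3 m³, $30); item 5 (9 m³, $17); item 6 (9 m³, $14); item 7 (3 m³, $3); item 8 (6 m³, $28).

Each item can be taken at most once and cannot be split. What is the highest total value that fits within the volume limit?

$73

Check high-value combinations within 16 m³:
- item 1+item 4+item 7+item 8: volume 2+3+3+6=14, value 12+30+3+28=73
- item 1+item 4+item 8: volume 2+3+6=11, value 12+30+28=70
- item 4+item 7+item 8: volume 3+3+6=12, value 30+3+28=61
- item 1+item 4+item 5: volume 2+3+9=14, value 12+30+17=59
Best: $73.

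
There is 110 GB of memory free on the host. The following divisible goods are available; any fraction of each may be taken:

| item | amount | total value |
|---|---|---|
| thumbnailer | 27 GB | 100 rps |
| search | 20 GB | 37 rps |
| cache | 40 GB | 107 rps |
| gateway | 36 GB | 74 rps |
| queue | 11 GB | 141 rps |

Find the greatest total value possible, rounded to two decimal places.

413.78

Take in order of value per unit:
- queue (141/11 per unit): all 11 → value 141, running total 141.00
- thumbnailer (100/27 per unit): all 27 → value 100, running total 241.00
- cache (107/40 per unit): all 40 → value 107, running total 348.00
- gateway (74/36 per unit): 32 of 36 → value 32×74/36 = 65.7778, running total 413.78
Total 413.78.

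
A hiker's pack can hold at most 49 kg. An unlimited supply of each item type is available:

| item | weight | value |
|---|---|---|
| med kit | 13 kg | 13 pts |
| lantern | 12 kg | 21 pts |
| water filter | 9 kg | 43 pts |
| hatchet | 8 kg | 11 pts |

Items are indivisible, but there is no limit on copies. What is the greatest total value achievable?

Best value-per-unit is water filter at 43/9, and filling with it alone uses weight 5×9=45. No mix of the others beats 5×43 = 215.

215 pts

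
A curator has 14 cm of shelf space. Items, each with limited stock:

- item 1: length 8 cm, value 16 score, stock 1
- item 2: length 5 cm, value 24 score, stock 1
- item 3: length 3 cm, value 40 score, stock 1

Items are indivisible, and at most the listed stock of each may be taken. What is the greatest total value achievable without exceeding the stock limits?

64 score

Best selections within length 14 and stock limits:
- 1×item 2 + 1×item 3: length 8, value 64
- 1×item 1 + 1×item 3: length 11, value 56
- 1×item 3: length 3, value 40
Best: 64 score.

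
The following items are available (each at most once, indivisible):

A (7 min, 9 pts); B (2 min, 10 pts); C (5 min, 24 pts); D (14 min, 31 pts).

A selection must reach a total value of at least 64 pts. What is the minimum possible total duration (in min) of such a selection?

Subsets with value ≥ 64, sorted by total duration:
- B+C+D: duration 21, value 65
- A+C+D: duration 26, value 64
Minimum duration: 21 min.

21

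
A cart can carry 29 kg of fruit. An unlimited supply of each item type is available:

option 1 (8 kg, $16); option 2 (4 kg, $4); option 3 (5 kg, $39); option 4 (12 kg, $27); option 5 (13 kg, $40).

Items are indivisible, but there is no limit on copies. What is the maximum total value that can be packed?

$199

Best value-per-unit is option 3 at 39/5; filling with it alone gives 5×39 = 195.
Optimal mix: 1×option 2 + 5×option 3 → weight 29, value 199.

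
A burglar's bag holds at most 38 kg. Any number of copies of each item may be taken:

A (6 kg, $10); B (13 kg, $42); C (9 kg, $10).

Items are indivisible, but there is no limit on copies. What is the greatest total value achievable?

Best value-per-unit is B at 42/13; filling with it alone gives 2×42 = 84.
Optimal mix: 2×A + 2×B → weight 38, value 104.

$104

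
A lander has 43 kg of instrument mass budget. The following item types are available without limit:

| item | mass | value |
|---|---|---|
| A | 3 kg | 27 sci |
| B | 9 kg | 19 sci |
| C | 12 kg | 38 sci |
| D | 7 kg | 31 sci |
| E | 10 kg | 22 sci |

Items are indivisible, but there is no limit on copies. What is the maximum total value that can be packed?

Best value-per-unit is A at 27/3, and filling with it alone uses mass 14×3=42. No mix of the others beats 14×27 = 378.

378 sci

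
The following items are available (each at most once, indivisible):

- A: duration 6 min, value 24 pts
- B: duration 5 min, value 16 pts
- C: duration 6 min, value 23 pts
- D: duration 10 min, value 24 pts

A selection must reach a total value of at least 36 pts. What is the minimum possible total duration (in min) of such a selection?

11

Subsets with value ≥ 36, sorted by total duration:
- A+B: duration 11, value 40
- B+C: duration 11, value 39
Minimum duration: 11 min.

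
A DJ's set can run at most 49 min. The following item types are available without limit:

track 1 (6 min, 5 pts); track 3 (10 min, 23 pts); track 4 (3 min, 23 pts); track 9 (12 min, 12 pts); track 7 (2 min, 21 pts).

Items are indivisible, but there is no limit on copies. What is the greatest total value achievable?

506 pts

Best value-per-unit is track 7 at 21/2; filling with it alone gives 24×21 = 504.
Optimal mix: 1×track 4 + 23×track 7 → duration 49, value 506.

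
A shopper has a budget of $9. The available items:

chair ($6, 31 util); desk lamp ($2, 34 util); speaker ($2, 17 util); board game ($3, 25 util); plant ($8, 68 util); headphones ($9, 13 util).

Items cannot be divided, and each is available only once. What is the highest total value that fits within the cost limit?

Check high-value combinations within $9:
- desk lamp+speaker+board game: cost 2+2+3=7, value 34+17+25=76
- plant: cost 8, value 68
- chair+desk lamp: cost 6+2=8, value 31+34=65
- desk lamp+board game: cost 2+3=5, value 34+25=59
- chair+board game: cost 6+3=9, value 31+25=56
Best: 76 util.

76 util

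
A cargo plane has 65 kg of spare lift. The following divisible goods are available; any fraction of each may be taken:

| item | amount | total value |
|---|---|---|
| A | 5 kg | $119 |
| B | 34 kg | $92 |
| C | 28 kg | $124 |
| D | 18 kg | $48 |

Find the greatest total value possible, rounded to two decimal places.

Take in order of value per unit:
- A (119/5 per unit): all 5 → value 119, running total 119.00
- C (124/28 per unit): all 28 → value 124, running total 243.00
- B (92/34 per unit): 32 of 34 → value 32×92/34 = 86.5882, running total 329.59
Total 329.59.

329.59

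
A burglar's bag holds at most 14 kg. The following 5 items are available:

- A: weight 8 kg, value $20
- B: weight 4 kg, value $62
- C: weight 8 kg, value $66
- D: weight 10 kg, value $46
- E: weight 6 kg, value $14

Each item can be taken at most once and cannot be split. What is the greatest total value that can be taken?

Check high-value combinations within 14 kg:
- B+C: weight 4+8=12, value 62+66=128
- B+D: weight 4+10=14, value 62+46=108
- A+B: weight 8+4=12, value 20+62=82
Best: $128.

$128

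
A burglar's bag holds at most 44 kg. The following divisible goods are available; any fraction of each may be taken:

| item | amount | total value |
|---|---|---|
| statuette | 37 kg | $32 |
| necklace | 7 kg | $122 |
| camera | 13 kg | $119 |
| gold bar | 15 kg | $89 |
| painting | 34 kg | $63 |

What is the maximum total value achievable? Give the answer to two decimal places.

Take in order of value per unit:
- necklace (122/7 per unit): all 7 → value 122, running total 122.00
- camera (119/13 per unit): all 13 → value 119, running total 241.00
- gold bar (89/15 per unit): all 15 → value 89, running total 330.00
- painting (63/34 per unit): 9 of 34 → value 9×63/34 = 16.6765, running total 346.68
Total 346.68.

346.68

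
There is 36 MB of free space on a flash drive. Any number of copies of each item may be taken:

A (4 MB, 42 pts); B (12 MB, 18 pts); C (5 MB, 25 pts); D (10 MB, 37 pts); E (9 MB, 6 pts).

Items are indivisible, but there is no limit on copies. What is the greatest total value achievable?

Best value-per-unit is A at 42/4, and filling with it alone uses size 9×4=36. No mix of the others beats 9×42 = 378.

378 pts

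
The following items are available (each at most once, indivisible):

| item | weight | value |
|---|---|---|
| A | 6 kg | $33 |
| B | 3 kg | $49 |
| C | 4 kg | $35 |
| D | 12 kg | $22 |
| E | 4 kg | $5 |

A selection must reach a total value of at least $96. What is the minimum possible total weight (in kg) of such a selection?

13

Subsets with value ≥ 96, sorted by total weight:
- A+B+C: weight 13, value 117
- A+B+C+E: weight 17, value 122
- B+C+D: weight 19, value 106
Minimum weight: 13 kg.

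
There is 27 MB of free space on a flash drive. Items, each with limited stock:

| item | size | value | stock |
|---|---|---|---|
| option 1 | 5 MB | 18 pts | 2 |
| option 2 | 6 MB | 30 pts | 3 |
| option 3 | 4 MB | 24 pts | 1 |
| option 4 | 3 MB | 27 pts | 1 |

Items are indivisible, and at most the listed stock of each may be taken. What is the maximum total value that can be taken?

Top feasible selections:
- 3×option 2 + 1×option 3 + 1×option 4: size 25, value 141
- 1×option 1 + 3×option 2 + 1×option 4: size 26, value 135
- 1×option 1 + 3×option 2 + 1×option 3: size 27, value 132
- 1×option 1 + 2×option 2 + 1×option 3 + 1×option 4: size 24, value 129
Best: 141 pts.

141 pts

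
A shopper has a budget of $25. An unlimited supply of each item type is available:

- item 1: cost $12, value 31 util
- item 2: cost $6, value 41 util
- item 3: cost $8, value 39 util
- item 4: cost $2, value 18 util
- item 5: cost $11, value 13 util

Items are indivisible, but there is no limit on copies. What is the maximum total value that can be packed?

216 util

Best value-per-unit is item 4 at 18/2, and filling with it alone uses cost 12×2=24. No mix of the others beats 12×18 = 216.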